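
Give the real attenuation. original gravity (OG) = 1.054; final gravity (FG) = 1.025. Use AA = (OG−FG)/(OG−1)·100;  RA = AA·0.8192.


AA = (1.054 − 1.025)/(1.054 − 1)·100 = 53.7037
RA = 53.7037·0.8192

43.9941 %


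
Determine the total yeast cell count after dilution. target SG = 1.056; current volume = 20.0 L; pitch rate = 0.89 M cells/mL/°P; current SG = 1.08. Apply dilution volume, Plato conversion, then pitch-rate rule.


V_w = V·((SG_c−1)/(SG_t−1)−1);  °P = 259 − 259/SG_t;  cells = rate·(V+V_w)·°P
V_w = 20.0·((1.08−1)/(1.056−1)−1) = 8.5714
V_final = 20.0 + 8.5714 = 28.5714
°P = 259 − 259/1.056 = 13.7348
cells = 0.89·28.5714·13.7348

349.2576 billion cells


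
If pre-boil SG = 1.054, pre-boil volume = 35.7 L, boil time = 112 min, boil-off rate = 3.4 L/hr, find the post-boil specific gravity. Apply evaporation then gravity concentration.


V_post = V_pre − rate·(t/60);  SG_post = 1 + (SG_pre−1)·V_pre/V_post
V_post = 35.7 − 3.4·(112/60) = 29.3533
SG_post = 1 + (1.054 − 1)·35.7/29.3533

1.0657


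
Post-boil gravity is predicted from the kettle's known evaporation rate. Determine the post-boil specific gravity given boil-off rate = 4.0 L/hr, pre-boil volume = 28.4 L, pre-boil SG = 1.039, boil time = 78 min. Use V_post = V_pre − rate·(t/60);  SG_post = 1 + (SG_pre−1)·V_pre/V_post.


V_post = 28.4 − 4.0·(78/60) = 23.2000
SG_post = 1 + (1.039 − 1)·28.4/23.2000

1.0477


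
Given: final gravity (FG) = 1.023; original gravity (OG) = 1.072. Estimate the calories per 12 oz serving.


ABW = (OG−FG)·131.25·0.79/FG;  °P = 259 − 259/SG (for OG→OE and FG→AE);  RE = 0.1808·OE + 0.8192·AE;  Cal = (6.9·ABW + 4·(RE−0.1))·FG·3.55
ABW = (1.072 − 1.023)·131.25·0.79/1.023 = 4.9665
OE = 259 − 259/1.072 = 17.3955 °P
AE = 259 − 259/1.023 = 5.8231 °P
RE = 0.1808·17.3955 + 0.8192·5.8231 = 7.9154 °P
Cal = (6.9·4.9665 + 4·(7.9154−0.1))·1.023·3.55

237.9822 kcal


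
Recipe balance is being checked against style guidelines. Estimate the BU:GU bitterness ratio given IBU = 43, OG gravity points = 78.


BU:GU = IBU / OG_points
BU:GU = 43 / 78

0.5513


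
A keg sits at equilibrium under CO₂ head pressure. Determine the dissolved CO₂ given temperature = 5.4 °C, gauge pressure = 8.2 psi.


vols = (P + 14.695)·(0.01821 + 0.09011·e^(−0.04·T))
vols = (8.2 + 14.695)·(0.01821 + 0.09011·e^(−0.04·5.4))

2.0792 volumes


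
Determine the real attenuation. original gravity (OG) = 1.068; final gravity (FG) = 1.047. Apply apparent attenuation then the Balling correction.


AA = (OG−FG)/(OG−1)·100;  RA = AA·0.8192
AA = (1.068 − 1.047)/(1.068 − 1)·100 = 30.8824
RA = 30.8824·0.8192

25.2988 %


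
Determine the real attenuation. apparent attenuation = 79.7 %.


RA = AA · 0.8192
RA = 79.7 · 0.8192

65.2902 %


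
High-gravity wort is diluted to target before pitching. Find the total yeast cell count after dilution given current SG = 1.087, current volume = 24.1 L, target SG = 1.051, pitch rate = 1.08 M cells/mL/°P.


V_w = V·((SG_c−1)/(SG_t−1)−1);  °P = 259 − 259/SG_t;  cells = rate·(V+V_w)·°P
V_w = 24.1·((1.087−1)/(1.051−1)−1) = 17.0118
V_final = 24.1 + 17.0118 = 41.1118
°P = 259 − 259/1.051 = 12.5680
cells = 1.08·41.1118·12.5680

558.0294 billion cells


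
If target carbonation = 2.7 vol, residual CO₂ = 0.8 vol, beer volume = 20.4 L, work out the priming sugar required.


sugar = (target − residual)·4.0·V
sugar = (2.7 − 0.8)·4.0·20.4

155.0400 g


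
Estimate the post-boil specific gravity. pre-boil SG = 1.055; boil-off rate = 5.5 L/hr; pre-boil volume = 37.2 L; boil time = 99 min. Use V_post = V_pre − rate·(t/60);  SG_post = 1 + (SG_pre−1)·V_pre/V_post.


V_post = 37.2 − 5.5·(99/60) = 28.1250
SG_post = 1 + (1.055 − 1)·37.2/28.1250

1.0727


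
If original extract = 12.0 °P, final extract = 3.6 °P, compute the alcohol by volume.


SG = 259/(259 − P);  ABV = (OG − FG)·131.25
OG = 259/(259 − 12.0) = 1.0486
FG = 259/(259 − 3.6) = 1.0141
ABV = (1.0486 − 1.0141)·131.25

4.5265 % ABV


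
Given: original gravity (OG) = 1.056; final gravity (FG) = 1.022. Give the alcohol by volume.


ABV = (OG − FG) · 131.25
ABV = (1.056 − 1.022) · 131.25

4.4625 % ABV


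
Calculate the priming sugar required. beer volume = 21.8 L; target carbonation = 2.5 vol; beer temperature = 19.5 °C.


residual = 14.695·(0.01821 + 0.09011·e^(−0.04·T));  sugar = (target − residual)·4.0·V
residual = 14.695·(0.01821 + 0.09011·e^(−0.04·19.5)) = 0.8746
sugar = (2.5 − 0.8746)·4.0·21.8

141.7347 g


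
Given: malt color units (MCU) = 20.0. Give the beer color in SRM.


SRM = 1.4922 · MCU^0.6859
SRM = 1.4922 · 20.0^0.6859

11.6467 SRM


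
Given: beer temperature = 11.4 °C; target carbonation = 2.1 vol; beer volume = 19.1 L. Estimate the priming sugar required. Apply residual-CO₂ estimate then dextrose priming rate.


residual = 14.695·(0.01821 + 0.09011·e^(−0.04·T));  sugar = (target − residual)·4.0·V
residual = 14.695·(0.01821 + 0.09011·e^(−0.04·11.4)) = 1.1069
sugar = (2.1 − 1.1069)·4.0·19.1

75.8751 g


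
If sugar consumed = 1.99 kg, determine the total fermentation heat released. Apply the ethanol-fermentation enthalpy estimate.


Q = m_sugar · 590 kJ/kg
Q = 1.99 · 590

1174.1000 kJ


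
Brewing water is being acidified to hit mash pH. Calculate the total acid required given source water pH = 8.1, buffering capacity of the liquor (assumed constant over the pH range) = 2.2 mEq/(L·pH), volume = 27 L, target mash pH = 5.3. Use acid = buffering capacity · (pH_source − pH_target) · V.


acid = 2.2 · (8.1 − 5.3) · 27

166.3200 mEq


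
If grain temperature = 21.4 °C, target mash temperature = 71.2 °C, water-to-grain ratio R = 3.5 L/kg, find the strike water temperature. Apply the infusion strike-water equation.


T_strike = (0.41/R)·(T_mash − T_grain) + T_mash
T_strike = (0.41/3.5)·(71.2 − 21.4) + 71.2

77.0337 °C


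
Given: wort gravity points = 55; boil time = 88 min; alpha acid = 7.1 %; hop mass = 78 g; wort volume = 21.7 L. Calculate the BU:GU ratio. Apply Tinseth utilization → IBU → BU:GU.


U = 1.65·0.000125^(GP/1000)·(1−e^(−0.04t))/4.15;  IBU = (α/100)·m·U·1000/V;  BU:GU = IBU/GP
U = 1.65·0.000125^(55/1000)·(1−e^(−0.04·88))/4.15 = 0.2354
IBU = (7.1/100)·78·0.2354·1000/21.7 = 60.0634
BU:GU = 60.0634/55

1.0921


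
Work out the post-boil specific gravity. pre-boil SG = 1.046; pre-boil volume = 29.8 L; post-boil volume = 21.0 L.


SG_post = 1 + (SG_pre − 1)·V_pre/V_post
pts_pre = (1.046 − 1)·1000 = 46.0000
pts_post = 46.0000·29.8/21.0 = 65.2762
SG_post = 1 + 65.2762/1000

1.0653


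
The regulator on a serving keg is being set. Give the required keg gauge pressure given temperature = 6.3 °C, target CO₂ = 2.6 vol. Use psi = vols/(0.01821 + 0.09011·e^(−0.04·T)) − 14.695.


psi = 2.6/(0.01821 + 0.09011·e^(−0.04·6.3)) − 14.695

14.7676 psi


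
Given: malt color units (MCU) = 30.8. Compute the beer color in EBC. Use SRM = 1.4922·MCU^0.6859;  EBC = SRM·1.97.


SRM = 1.4922·30.8^0.6859 = 15.6612
EBC = 15.6612·1.97

30.8525 EBC


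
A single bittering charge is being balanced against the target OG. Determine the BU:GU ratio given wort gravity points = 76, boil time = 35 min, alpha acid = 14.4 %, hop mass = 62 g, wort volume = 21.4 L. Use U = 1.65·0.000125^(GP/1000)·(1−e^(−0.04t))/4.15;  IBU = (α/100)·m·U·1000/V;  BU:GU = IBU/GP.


U = 1.65·0.000125^(76/1000)·(1−e^(−0.04·35))/4.15 = 0.1513
IBU = (14.4/100)·62·0.1513·1000/21.4 = 63.1203
BU:GU = 63.1203/76

0.8305


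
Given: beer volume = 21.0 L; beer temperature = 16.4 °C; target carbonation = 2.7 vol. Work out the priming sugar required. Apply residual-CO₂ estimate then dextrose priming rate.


residual = 14.695·(0.01821 + 0.09011·e^(−0.04·T));  sugar = (target − residual)·4.0·V
residual = 14.695·(0.01821 + 0.09011·e^(−0.04·16.4)) = 0.9547
sugar = (2.7 − 0.9547)·4.0·21.0

146.6022 g


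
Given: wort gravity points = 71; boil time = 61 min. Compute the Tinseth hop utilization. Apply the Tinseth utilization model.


U = 1.65·0.000125^(GP/1000) · (1 − e^(−0.04·t))/4.15
bigness = 1.65·0.000125^(71/1000) = 0.8717
boil_factor = (1 − e^(−0.04·61))/4.15 = 0.2200
U = 0.8717 · 0.2200

0.1917


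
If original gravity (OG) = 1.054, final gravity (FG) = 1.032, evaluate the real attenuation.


AA = (OG−FG)/(OG−1)·100;  RA = AA·0.8192
AA = (1.054 − 1.032)/(1.054 − 1)·100 = 40.7407
RA = 40.7407·0.8192

33.3748 %


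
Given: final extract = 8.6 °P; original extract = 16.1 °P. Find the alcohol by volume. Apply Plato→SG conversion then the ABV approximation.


SG = 259/(259 − P);  ABV = (OG − FG)·131.25
OG = 259/(259 − 16.1) = 1.0663
FG = 259/(259 − 8.6) = 1.0343
ABV = (1.0663 − 1.0343)·131.25

4.1918 % ABV


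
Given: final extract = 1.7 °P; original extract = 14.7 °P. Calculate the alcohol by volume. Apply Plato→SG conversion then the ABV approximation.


SG = 259/(259 − P);  ABV = (OG − FG)·131.25
OG = 259/(259 − 14.7) = 1.0602
FG = 259/(259 − 1.7) = 1.0066
ABV = (1.0602 − 1.0066)·131.25

7.0304 % ABV


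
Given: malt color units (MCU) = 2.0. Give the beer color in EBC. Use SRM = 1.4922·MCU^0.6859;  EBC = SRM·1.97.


SRM = 1.4922·2.0^0.6859 = 2.4005
EBC = 2.4005·1.97

4.7290 EBC


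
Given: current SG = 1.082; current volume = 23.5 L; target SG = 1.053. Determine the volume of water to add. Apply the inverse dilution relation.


V_water = V·((SG_curr − 1)/(SG_target − 1) − 1)
V_water = 23.5·((1.082 − 1)/(1.053 − 1) − 1)

12.8585 L


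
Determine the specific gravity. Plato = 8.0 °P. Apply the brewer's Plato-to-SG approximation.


SG = 259/(259 − P)
SG = 259/(259 − 8.0)

1.0319


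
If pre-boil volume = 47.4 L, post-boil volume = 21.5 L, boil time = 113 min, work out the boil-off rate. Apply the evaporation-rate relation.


rate = (V_pre − V_post) / (t_min/60)
rate = (47.4 − 21.5) / (113/60)

13.7522 L/hr


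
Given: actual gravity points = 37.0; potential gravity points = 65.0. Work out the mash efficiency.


efficiency = actual / potential × 100
efficiency = 37.0 / 65.0 × 100

56.9231 %


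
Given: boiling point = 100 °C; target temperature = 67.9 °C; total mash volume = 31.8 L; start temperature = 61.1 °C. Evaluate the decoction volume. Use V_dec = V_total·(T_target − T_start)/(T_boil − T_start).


V_dec = 31.8·(67.9 − 61.1)/(100 − 61.1)

5.5589 L


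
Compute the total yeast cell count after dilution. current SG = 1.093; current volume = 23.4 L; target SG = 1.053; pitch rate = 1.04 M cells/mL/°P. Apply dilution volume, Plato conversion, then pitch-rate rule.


V_w = V·((SG_c−1)/(SG_t−1)−1);  °P = 259 − 259/SG_t;  cells = rate·(V+V_w)·°P
V_w = 23.4·((1.093−1)/(1.053−1)−1) = 17.6604
V_final = 23.4 + 17.6604 = 41.0604
°P = 259 − 259/1.053 = 13.0361
cells = 1.04·41.0604·13.0361

556.6773 billion cells


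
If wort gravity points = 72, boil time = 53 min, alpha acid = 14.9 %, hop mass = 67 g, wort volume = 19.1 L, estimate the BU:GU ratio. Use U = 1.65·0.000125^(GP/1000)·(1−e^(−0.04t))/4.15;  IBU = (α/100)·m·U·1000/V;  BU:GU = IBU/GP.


U = 1.65·0.000125^(72/1000)·(1−e^(−0.04·53))/4.15 = 0.1832
IBU = (14.9/100)·67·0.1832·1000/19.1 = 95.7432
BU:GU = 95.7432/72

1.3298


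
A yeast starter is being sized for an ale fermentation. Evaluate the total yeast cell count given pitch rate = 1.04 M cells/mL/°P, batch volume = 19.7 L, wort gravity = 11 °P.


cells (billions) = rate · V_L · °P
cells = 1.04 · 19.7 · 11

225.3680 billion cells


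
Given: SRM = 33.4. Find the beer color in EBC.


EBC = SRM · 1.97
EBC = 33.4 · 1.97

65.7980 EBC


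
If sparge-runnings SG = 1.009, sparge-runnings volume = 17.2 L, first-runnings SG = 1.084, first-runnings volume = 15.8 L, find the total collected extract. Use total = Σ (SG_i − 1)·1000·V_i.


first = (1.084 − 1)·1000·15.8 = 1327.2000
sparge = (1.009 − 1)·1000·17.2 = 154.8000
total = 1327.2000 + 154.8000

1482.0000 gravity·L


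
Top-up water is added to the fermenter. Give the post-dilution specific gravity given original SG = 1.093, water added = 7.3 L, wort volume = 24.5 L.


SG_new = 1 + (SG_old − 1)·V_old/(V_old + V_water)
pts = (1.093 − 1)·1000·24.5/(24.5 + 7.3) = 71.6509
SG_new = 1 + 71.6509/1000

1.0717


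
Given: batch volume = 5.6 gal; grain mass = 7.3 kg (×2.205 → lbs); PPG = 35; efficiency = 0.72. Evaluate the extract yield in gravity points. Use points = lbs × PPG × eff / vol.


lbs = 7.3 × 2.205 = 16.0965
points = 16.0965 × 35 × 0.72 / 5.6

72.4342 points


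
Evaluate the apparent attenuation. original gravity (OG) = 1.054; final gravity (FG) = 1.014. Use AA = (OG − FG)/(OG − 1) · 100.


AA = (1.054 − 1.014)/(1.054 − 1) · 100

74.0741 %


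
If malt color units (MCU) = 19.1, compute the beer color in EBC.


SRM = 1.4922·MCU^0.6859;  EBC = SRM·1.97
SRM = 1.4922·19.1^0.6859 = 11.2846
EBC = 11.2846·1.97

22.2307 EBC


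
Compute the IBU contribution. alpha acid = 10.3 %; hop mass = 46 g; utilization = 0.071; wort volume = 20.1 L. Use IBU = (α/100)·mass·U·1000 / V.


IBU = (10.3/100)·46·0.071·1000 / 20.1

16.7362 IBU


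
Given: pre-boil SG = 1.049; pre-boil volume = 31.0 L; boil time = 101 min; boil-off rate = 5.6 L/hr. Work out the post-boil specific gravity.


V_post = V_pre − rate·(t/60);  SG_post = 1 + (SG_pre−1)·V_pre/V_post
V_post = 31.0 − 5.6·(101/60) = 21.5733
SG_post = 1 + (1.049 − 1)·31.0/21.5733

1.0704


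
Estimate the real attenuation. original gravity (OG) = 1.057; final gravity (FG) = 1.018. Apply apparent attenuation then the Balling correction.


AA = (OG−FG)/(OG−1)·100;  RA = AA·0.8192
AA = (1.057 − 1.018)/(1.057 − 1)·100 = 68.4211
RA = 68.4211·0.8192

56.0505 %


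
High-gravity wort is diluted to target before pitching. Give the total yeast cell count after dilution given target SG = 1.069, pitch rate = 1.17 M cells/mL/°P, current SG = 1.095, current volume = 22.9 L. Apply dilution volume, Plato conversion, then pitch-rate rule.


V_w = V·((SG_c−1)/(SG_t−1)−1);  °P = 259 − 259/SG_t;  cells = rate·(V+V_w)·°P
V_w = 22.9·((1.095−1)/(1.069−1)−1) = 8.6290
V_final = 22.9 + 8.6290 = 31.5290
°P = 259 − 259/1.069 = 16.7175
cells = 1.17·31.5290·16.7175

616.6901 billion cells


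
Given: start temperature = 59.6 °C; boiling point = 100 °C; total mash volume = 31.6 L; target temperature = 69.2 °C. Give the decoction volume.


V_dec = V_total·(T_target − T_start)/(T_boil − T_start)
V_dec = 31.6·(69.2 − 59.6)/(100 − 59.6)

7.5089 L


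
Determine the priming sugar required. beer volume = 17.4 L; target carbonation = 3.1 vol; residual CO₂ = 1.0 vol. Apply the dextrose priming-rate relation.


sugar = (target − residual)·4.0·V
sugar = (3.1 − 1.0)·4.0·17.4

146.1600 g


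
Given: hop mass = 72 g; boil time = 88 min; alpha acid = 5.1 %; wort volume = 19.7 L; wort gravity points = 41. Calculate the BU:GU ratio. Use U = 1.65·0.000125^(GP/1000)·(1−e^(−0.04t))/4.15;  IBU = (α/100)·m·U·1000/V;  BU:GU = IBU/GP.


U = 1.65·0.000125^(41/1000)·(1−e^(−0.04·88))/4.15 = 0.2669
IBU = (5.1/100)·72·0.2669·1000/19.7 = 49.7504
BU:GU = 49.7504/41

1.2134


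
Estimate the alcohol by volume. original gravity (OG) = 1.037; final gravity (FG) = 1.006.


ABV = (OG − FG) · 131.25
ABV = (1.037 − 1.006) · 131.25

4.0687 % ABV


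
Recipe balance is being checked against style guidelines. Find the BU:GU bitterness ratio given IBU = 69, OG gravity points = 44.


BU:GU = IBU / OG_points
BU:GU = 69 / 44

1.5682


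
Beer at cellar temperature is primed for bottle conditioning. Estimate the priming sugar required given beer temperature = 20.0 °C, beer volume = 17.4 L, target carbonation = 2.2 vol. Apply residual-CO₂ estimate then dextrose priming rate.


residual = 14.695·(0.01821 + 0.09011·e^(−0.04·T));  sugar = (target − residual)·4.0·V
residual = 14.695·(0.01821 + 0.09011·e^(−0.04·20.0)) = 0.8626
sugar = (2.2 − 0.8626)·4.0·17.4

93.0843 g


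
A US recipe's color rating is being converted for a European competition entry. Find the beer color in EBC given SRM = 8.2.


EBC = SRM · 1.97
EBC = 8.2 · 1.97

16.1540 EBC


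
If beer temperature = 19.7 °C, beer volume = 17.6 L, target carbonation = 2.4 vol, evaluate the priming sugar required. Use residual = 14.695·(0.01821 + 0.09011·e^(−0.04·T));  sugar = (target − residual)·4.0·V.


residual = 14.695·(0.01821 + 0.09011·e^(−0.04·19.7)) = 0.8698
sugar = (2.4 − 0.8698)·4.0·17.6

107.7285 g


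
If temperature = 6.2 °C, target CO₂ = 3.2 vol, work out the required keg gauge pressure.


psi = vols/(0.01821 + 0.09011·e^(−0.04·T)) − 14.695
psi = 3.2/(0.01821 + 0.09011·e^(−0.04·6.2)) − 14.695

21.4517 psi


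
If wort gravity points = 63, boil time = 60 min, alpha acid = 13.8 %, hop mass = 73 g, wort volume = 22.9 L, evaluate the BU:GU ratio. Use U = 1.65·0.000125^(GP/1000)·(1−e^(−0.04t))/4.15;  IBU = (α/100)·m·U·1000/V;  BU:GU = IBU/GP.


U = 1.65·0.000125^(63/1000)·(1−e^(−0.04·60))/4.15 = 0.2052
IBU = (13.8/100)·73·0.2052·1000/22.9 = 90.2831
BU:GU = 90.2831/63

1.4331


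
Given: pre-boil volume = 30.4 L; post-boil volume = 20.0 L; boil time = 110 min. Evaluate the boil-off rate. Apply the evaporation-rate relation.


rate = (V_pre − V_post) / (t_min/60)
rate = (30.4 − 20.0) / (110/60)

5.6727 L/hr


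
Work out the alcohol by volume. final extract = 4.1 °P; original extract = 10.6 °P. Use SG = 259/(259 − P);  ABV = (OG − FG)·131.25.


OG = 259/(259 − 10.6) = 1.0427
FG = 259/(259 − 4.1) = 1.0161
ABV = (1.0427 − 1.0161)·131.25

3.4897 % ABV


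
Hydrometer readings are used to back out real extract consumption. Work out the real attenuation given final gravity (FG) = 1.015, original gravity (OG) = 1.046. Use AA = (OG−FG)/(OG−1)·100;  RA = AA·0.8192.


AA = (1.046 − 1.015)/(1.046 − 1)·100 = 67.3913
RA = 67.3913·0.8192

55.2070 %


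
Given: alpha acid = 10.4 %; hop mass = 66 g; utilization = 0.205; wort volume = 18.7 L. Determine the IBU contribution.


IBU = (α/100)·mass·U·1000 / V
IBU = (10.4/100)·66·0.205·1000 / 18.7

75.2471 IBU


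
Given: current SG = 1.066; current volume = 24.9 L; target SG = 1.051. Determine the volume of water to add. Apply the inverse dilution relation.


V_water = V·((SG_curr − 1)/(SG_target − 1) − 1)
V_water = 24.9·((1.066 − 1)/(1.051 − 1) − 1)

7.3235 L


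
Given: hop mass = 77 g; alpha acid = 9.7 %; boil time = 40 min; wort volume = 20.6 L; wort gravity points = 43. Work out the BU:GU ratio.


U = 1.65·0.000125^(GP/1000)·(1−e^(−0.04t))/4.15;  IBU = (α/100)·m·U·1000/V;  BU:GU = IBU/GP
U = 1.65·0.000125^(43/1000)·(1−e^(−0.04·40))/4.15 = 0.2156
IBU = (9.7/100)·77·0.2156·1000/20.6 = 78.1731
BU:GU = 78.1731/43

1.8180


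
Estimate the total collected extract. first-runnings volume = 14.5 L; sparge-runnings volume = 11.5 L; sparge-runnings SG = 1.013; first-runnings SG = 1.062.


total = Σ (SG_i − 1)·1000·V_i
first = (1.062 − 1)·1000·14.5 = 899.0000
sparge = (1.013 − 1)·1000·11.5 = 149.5000
total = 899.0000 + 149.5000

1048.5000 gravity·L


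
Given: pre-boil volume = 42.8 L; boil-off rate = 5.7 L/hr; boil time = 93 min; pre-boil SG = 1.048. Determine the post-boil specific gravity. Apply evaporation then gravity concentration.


V_post = V_pre − rate·(t/60);  SG_post = 1 + (SG_pre−1)·V_pre/V_post
V_post = 42.8 − 5.7·(93/60) = 33.9650
SG_post = 1 + (1.048 − 1)·42.8/33.9650

1.0605


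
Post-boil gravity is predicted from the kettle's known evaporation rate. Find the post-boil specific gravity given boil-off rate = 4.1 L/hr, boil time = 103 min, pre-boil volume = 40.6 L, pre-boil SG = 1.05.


V_post = V_pre − rate·(t/60);  SG_post = 1 + (SG_pre−1)·V_pre/V_post
V_post = 40.6 − 4.1·(103/60) = 33.5617
SG_post = 1 + (1.05 − 1)·40.6/33.5617

1.0605


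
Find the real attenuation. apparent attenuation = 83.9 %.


RA = AA · 0.8192
RA = 83.9 · 0.8192

68.7309 %


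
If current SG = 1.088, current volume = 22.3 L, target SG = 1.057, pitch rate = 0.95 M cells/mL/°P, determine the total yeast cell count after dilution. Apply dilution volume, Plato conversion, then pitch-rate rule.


V_w = V·((SG_c−1)/(SG_t−1)−1);  °P = 259 − 259/SG_t;  cells = rate·(V+V_w)·°P
V_w = 22.3·((1.088−1)/(1.057−1)−1) = 12.1281
V_final = 22.3 + 12.1281 = 34.4281
°P = 259 − 259/1.057 = 13.9669
cells = 0.95·34.4281·13.9669

456.8103 billion cells


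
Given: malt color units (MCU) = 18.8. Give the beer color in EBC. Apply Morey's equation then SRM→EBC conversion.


SRM = 1.4922·MCU^0.6859;  EBC = SRM·1.97
SRM = 1.4922·18.8^0.6859 = 11.1628
EBC = 11.1628·1.97

21.9907 EBC


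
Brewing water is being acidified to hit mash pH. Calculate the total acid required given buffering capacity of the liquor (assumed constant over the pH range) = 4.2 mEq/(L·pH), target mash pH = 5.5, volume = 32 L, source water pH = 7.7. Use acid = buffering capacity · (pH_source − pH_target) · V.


acid = 4.2 · (7.7 − 5.5) · 32

295.6800 mEq


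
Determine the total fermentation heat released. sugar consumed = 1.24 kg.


Q = m_sugar · 590 kJ/kg
Q = 1.24 · 590

731.6000 kJ


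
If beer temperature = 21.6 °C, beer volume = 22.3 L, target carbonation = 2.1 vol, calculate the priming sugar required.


residual = 14.695·(0.01821 + 0.09011·e^(−0.04·T));  sugar = (target − residual)·4.0·V
residual = 14.695·(0.01821 + 0.09011·e^(−0.04·21.6)) = 0.8257
sugar = (2.1 − 0.8257)·4.0·22.3

113.6679 g


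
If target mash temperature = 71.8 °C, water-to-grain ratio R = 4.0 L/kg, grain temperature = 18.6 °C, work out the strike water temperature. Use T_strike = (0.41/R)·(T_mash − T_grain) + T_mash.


T_strike = (0.41/4.0)·(71.8 − 18.6) + 71.8

77.2530 °C


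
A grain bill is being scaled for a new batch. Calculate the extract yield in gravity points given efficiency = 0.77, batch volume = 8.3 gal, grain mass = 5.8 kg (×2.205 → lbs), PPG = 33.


points = lbs × PPG × eff / vol
lbs = 5.8 × 2.205 = 12.7890
points = 12.7890 × 33 × 0.77 / 8.3

39.1528 points


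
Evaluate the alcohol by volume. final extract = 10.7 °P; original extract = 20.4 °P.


SG = 259/(259 − P);  ABV = (OG − FG)·131.25
OG = 259/(259 − 20.4) = 1.0855
FG = 259/(259 − 10.7) = 1.0431
ABV = (1.0855 − 1.0431)·131.25

5.5657 % ABV


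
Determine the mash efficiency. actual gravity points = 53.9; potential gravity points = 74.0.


efficiency = actual / potential × 100
efficiency = 53.9 / 74.0 × 100

72.8378 %


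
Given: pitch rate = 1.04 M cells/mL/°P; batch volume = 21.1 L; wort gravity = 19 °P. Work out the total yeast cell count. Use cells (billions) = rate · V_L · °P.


cells = 1.04 · 21.1 · 19

416.9360 billion cells


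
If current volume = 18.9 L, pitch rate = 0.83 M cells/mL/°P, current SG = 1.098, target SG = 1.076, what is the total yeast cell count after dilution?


V_w = V·((SG_c−1)/(SG_t−1)−1);  °P = 259 − 259/SG_t;  cells = rate·(V+V_w)·°P
V_w = 18.9·((1.098−1)/(1.076−1)−1) = 5.4711
V_final = 18.9 + 5.4711 = 24.3711
°P = 259 − 259/1.076 = 18.2937
cells = 0.83·24.3711·18.2937

370.0441 billion cells


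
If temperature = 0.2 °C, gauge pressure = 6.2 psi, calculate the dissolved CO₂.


vols = (P + 14.695)·(0.01821 + 0.09011·e^(−0.04·T))
vols = (6.2 + 14.695)·(0.01821 + 0.09011·e^(−0.04·0.2))

2.2483 volumes


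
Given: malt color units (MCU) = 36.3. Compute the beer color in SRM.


SRM = 1.4922 · MCU^0.6859
SRM = 1.4922 · 36.3^0.6859

17.5294 SRM


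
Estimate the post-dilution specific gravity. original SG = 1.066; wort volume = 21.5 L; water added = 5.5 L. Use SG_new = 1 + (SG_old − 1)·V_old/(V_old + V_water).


pts = (1.066 − 1)·1000·21.5/(21.5 + 5.5) = 52.5556
SG_new = 1 + 52.5556/1000

1.0526


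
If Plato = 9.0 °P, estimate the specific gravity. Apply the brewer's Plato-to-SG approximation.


SG = 259/(259 − P)
SG = 259/(259 − 9.0)

1.0360


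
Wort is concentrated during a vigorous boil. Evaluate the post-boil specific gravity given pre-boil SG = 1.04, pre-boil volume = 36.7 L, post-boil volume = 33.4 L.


SG_post = 1 + (SG_pre − 1)·V_pre/V_post
pts_pre = (1.04 − 1)·1000 = 40.0000
pts_post = 40.0000·36.7/33.4 = 43.9521
SG_post = 1 + 43.9521/1000

1.0440


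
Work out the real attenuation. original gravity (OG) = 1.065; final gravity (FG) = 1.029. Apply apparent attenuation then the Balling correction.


AA = (OG−FG)/(OG−1)·100;  RA = AA·0.8192
AA = (1.065 − 1.029)/(1.065 − 1)·100 = 55.3846
RA = 55.3846·0.8192

45.3711 %


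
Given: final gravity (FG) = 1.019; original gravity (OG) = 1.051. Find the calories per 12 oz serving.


ABW = (OG−FG)·131.25·0.79/FG;  °P = 259 − 259/SG (for OG→OE and FG→AE);  RE = 0.1808·OE + 0.8192·AE;  Cal = (6.9·ABW + 4·(RE−0.1))·FG·3.55
ABW = (1.051 − 1.019)·131.25·0.79/1.019 = 3.2561
OE = 259 − 259/1.051 = 12.5680 °P
AE = 259 − 259/1.019 = 4.8292 °P
RE = 0.1808·12.5680 + 0.8192·4.8292 = 6.2284 °P
Cal = (6.9·3.2561 + 4·(6.2284−0.1))·1.019·3.55

169.9514 kcal


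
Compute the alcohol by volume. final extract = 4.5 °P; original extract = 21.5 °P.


SG = 259/(259 − P);  ABV = (OG − FG)·131.25
OG = 259/(259 − 21.5) = 1.0905
FG = 259/(259 − 4.5) = 1.0177
ABV = (1.0905 − 1.0177)·131.25

9.5609 % ABV


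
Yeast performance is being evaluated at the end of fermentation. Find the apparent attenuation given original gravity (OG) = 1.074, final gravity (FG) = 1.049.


AA = (OG − FG)/(OG − 1) · 100
AA = (1.074 − 1.049)/(1.074 − 1) · 100

33.7838 %


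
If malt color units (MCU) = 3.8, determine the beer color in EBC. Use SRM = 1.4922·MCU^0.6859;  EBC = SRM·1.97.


SRM = 1.4922·3.8^0.6859 = 3.7282
EBC = 3.7282·1.97

7.3446 EBC


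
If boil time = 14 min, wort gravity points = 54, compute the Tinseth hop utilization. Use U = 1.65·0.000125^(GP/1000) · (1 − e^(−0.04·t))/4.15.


bigness = 1.65·0.000125^(54/1000) = 1.0156
boil_factor = (1 − e^(−0.04·14))/4.15 = 0.1033
U = 1.0156 · 0.1033

0.1049


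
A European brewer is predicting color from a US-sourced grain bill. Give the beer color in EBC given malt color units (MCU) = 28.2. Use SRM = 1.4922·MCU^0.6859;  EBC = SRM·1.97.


SRM = 1.4922·28.2^0.6859 = 14.7419
EBC = 14.7419·1.97

29.0415 EBC


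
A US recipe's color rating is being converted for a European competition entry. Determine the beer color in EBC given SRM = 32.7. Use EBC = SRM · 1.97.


EBC = 32.7 · 1.97

64.4190 EBC


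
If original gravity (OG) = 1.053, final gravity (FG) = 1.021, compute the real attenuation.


AA = (OG−FG)/(OG−1)·100;  RA = AA·0.8192
AA = (1.053 − 1.021)/(1.053 − 1)·100 = 60.3774
RA = 60.3774·0.8192

49.4611 %


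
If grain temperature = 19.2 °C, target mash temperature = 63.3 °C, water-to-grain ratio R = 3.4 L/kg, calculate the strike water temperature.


T_strike = (0.41/R)·(T_mash − T_grain) + T_mash
T_strike = (0.41/3.4)·(63.3 − 19.2) + 63.3

68.6179 °C


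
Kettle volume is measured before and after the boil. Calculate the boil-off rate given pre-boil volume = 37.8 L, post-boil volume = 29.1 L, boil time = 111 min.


rate = (V_pre − V_post) / (t_min/60)
rate = (37.8 − 29.1) / (111/60)

4.7027 L/hr


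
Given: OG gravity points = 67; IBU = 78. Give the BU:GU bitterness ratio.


BU:GU = IBU / OG_points
BU:GU = 78 / 67

1.1642


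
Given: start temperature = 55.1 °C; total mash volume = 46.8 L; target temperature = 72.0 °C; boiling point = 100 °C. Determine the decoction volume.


V_dec = V_total·(T_target − T_start)/(T_boil − T_start)
V_dec = 46.8·(72.0 − 55.1)/(100 − 55.1)

17.6151 L


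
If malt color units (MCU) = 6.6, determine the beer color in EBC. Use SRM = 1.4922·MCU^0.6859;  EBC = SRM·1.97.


SRM = 1.4922·6.6^0.6859 = 5.4444
EBC = 5.4444·1.97

10.7255 EBC


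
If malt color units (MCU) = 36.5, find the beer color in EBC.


SRM = 1.4922·MCU^0.6859;  EBC = SRM·1.97
SRM = 1.4922·36.5^0.6859 = 17.5956
EBC = 17.5956·1.97

34.6633 EBC


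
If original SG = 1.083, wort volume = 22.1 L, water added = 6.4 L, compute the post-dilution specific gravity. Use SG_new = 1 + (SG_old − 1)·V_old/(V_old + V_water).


pts = (1.083 − 1)·1000·22.1/(22.1 + 6.4) = 64.3614
SG_new = 1 + 64.3614/1000

1.0644


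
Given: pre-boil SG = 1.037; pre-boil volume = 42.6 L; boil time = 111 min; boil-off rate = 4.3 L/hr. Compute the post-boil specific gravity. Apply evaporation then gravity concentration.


V_post = V_pre − rate·(t/60);  SG_post = 1 + (SG_pre−1)·V_pre/V_post
V_post = 42.6 − 4.3·(111/60) = 34.6450
SG_post = 1 + (1.037 − 1)·42.6/34.6450

1.0455


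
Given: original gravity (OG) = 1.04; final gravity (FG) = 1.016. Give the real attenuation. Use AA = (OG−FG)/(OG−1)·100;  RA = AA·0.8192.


AA = (1.04 − 1.016)/(1.04 − 1)·100 = 60.0000
RA = 60.0000·0.8192

49.1520 %


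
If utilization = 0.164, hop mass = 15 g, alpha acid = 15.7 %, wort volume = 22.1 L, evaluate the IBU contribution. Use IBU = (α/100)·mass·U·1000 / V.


IBU = (15.7/100)·15·0.164·1000 / 22.1

17.4760 IBU


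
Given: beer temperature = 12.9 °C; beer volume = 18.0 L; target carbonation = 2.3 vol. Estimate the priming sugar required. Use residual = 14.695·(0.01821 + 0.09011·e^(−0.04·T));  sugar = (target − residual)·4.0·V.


residual = 14.695·(0.01821 + 0.09011·e^(−0.04·12.9)) = 1.0580
sugar = (2.3 − 1.0580)·4.0·18.0

89.4243 g


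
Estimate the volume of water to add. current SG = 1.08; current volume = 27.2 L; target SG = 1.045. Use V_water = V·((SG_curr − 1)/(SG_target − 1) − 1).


V_water = 27.2·((1.08 − 1)/(1.045 − 1) − 1)

21.1556 L


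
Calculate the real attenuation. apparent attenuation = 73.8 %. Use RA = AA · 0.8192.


RA = 73.8 · 0.8192

60.4570 %


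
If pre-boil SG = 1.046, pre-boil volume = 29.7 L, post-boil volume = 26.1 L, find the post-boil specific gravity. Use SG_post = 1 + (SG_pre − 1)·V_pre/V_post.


pts_pre = (1.046 − 1)·1000 = 46.0000
pts_post = 46.0000·29.7/26.1 = 52.3448
SG_post = 1 + 52.3448/1000

1.0523


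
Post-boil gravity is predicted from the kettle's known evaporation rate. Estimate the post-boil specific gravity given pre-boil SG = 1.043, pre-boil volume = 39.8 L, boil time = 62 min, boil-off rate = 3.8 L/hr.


V_post = V_pre − rate·(t/60);  SG_post = 1 + (SG_pre−1)·V_pre/V_post
V_post = 39.8 − 3.8·(62/60) = 35.8733
SG_post = 1 + (1.043 − 1)·39.8/35.8733

1.0477


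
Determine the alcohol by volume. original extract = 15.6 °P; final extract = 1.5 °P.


SG = 259/(259 − P);  ABV = (OG − FG)·131.25
OG = 259/(259 − 15.6) = 1.0641
FG = 259/(259 − 1.5) = 1.0058
ABV = (1.0641 − 1.0058)·131.25

7.6475 % ABV


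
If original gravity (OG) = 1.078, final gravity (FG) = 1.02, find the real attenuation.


AA = (OG−FG)/(OG−1)·100;  RA = AA·0.8192
AA = (1.078 − 1.02)/(1.078 − 1)·100 = 74.3590
RA = 74.3590·0.8192

60.9149 %


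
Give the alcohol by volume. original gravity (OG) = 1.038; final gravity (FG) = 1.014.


ABV = (OG − FG) · 131.25
ABV = (1.038 − 1.014) · 131.25

3.1500 % ABV


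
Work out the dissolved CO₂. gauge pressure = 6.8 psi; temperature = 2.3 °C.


vols = (P + 14.695)·(0.01821 + 0.09011·e^(−0.04·T))
vols = (6.8 + 14.695)·(0.01821 + 0.09011·e^(−0.04·2.3))

2.1581 volumes


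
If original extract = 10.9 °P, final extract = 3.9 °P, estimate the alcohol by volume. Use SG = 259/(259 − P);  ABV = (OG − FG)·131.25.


OG = 259/(259 − 10.9) = 1.0439
FG = 259/(259 − 3.9) = 1.0153
ABV = (1.0439 − 1.0153)·131.25

3.7598 % ABV


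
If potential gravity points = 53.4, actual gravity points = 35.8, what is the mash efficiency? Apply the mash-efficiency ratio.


efficiency = actual / potential × 100
efficiency = 35.8 / 53.4 × 100

67.0412 %


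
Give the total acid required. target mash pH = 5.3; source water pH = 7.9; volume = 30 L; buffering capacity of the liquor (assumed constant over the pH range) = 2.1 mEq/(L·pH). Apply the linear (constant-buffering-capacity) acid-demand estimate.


acid = buffering capacity · (pH_source − pH_target) · V
acid = 2.1 · (7.9 − 5.3) · 30

163.8000 mEq


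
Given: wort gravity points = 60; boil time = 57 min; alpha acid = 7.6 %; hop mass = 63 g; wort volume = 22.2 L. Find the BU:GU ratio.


U = 1.65·0.000125^(GP/1000)·(1−e^(−0.04t))/4.15;  IBU = (α/100)·m·U·1000/V;  BU:GU = IBU/GP
U = 1.65·0.000125^(60/1000)·(1−e^(−0.04·57))/4.15 = 0.2082
IBU = (7.6/100)·63·0.2082·1000/22.2 = 44.8942
BU:GU = 44.8942/60

0.7482


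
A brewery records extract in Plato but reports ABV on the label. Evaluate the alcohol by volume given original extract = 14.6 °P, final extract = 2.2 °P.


SG = 259/(259 − P);  ABV = (OG − FG)·131.25
OG = 259/(259 − 14.6) = 1.0597
FG = 259/(259 − 2.2) = 1.0086
ABV = (1.0597 − 1.0086)·131.25

6.7162 % ABV


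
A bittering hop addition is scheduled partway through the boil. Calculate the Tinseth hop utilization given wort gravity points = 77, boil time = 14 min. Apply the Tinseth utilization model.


U = 1.65·0.000125^(GP/1000) · (1 − e^(−0.04·t))/4.15
bigness = 1.65·0.000125^(77/1000) = 0.8259
boil_factor = (1 − e^(−0.04·14))/4.15 = 0.1033
U = 0.8259 · 0.1033

0.0853


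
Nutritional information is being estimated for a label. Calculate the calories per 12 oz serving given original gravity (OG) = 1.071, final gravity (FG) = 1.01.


ABW = (OG−FG)·131.25·0.79/FG;  °P = 259 − 259/SG (for OG→OE and FG→AE);  RE = 0.1808·OE + 0.8192·AE;  Cal = (6.9·ABW + 4·(RE−0.1))·FG·3.55
ABW = (1.071 − 1.01)·131.25·0.79/1.01 = 6.2623
OE = 259 − 259/1.071 = 17.1699 °P
AE = 259 − 259/1.01 = 2.5644 °P
RE = 0.1808·17.1699 + 0.8192·2.5644 = 5.2050 °P
Cal = (6.9·6.2623 + 4·(5.2050−0.1))·1.01·3.55

228.1459 kcal


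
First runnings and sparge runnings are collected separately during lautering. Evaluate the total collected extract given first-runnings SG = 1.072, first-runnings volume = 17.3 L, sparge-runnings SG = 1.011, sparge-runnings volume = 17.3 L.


total = Σ (SG_i − 1)·1000·V_i
first = (1.072 − 1)·1000·17.3 = 1245.6000
sparge = (1.011 − 1)·1000·17.3 = 190.3000
total = 1245.6000 + 190.3000

1435.9000 gravity·L


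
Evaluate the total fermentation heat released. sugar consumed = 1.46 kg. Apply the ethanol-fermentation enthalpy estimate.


Q = m_sugar · 590 kJ/kg
Q = 1.46 · 590

861.4000 kJ


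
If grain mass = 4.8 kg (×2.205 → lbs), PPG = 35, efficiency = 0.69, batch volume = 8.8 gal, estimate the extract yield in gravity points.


points = lbs × PPG × eff / vol
lbs = 4.8 × 2.205 = 10.5840
points = 10.5840 × 35 × 0.69 / 8.8

29.0459 points


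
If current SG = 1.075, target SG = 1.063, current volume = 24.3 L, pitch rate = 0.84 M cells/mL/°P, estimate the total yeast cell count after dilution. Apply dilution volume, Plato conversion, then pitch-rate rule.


V_w = V·((SG_c−1)/(SG_t−1)−1);  °P = 259 − 259/SG_t;  cells = rate·(V+V_w)·°P
V_w = 24.3·((1.075−1)/(1.063−1)−1) = 4.6286
V_final = 24.3 + 4.6286 = 28.9286
°P = 259 − 259/1.063 = 15.3500
cells = 0.84·28.9286·15.3500

373.0039 billion cells


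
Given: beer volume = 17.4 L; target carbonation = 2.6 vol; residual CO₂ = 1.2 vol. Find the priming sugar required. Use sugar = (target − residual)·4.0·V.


sugar = (2.6 − 1.2)·4.0·17.4

97.4400 g


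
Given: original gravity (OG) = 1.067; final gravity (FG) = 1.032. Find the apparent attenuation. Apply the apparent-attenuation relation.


AA = (OG − FG)/(OG − 1) · 100
AA = (1.067 − 1.032)/(1.067 − 1) · 100

52.2388 %


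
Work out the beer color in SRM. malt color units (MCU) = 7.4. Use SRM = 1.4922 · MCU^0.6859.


SRM = 1.4922 · 7.4^0.6859

5.8889 SRM


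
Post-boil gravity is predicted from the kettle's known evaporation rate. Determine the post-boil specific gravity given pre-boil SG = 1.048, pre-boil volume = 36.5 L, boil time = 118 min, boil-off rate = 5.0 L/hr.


V_post = V_pre − rate·(t/60);  SG_post = 1 + (SG_pre−1)·V_pre/V_post
V_post = 36.5 − 5.0·(118/60) = 26.6667
SG_post = 1 + (1.048 − 1)·36.5/26.6667

1.0657


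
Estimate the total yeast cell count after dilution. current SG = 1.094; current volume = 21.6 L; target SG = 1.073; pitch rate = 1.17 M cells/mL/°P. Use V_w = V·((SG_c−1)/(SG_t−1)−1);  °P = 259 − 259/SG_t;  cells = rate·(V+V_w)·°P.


V_w = 21.6·((1.094−1)/(1.073−1)−1) = 6.2137
V_final = 21.6 + 6.2137 = 27.8137
°P = 259 − 259/1.073 = 17.6207
cells = 1.17·27.8137·17.6207

573.4130 billion cells


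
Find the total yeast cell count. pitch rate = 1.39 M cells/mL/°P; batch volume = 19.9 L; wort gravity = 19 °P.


cells (billions) = rate · V_L · °P
cells = 1.39 · 19.9 · 19

525.5590 billion cells


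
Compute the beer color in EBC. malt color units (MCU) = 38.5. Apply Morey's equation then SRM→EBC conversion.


SRM = 1.4922·MCU^0.6859;  EBC = SRM·1.97
SRM = 1.4922·38.5^0.6859 = 18.2513
EBC = 18.2513·1.97

35.9551 EBC


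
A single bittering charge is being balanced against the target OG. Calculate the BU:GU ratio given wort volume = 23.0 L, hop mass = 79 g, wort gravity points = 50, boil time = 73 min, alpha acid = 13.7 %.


U = 1.65·0.000125^(GP/1000)·(1−e^(−0.04t))/4.15;  IBU = (α/100)·m·U·1000/V;  BU:GU = IBU/GP
U = 1.65·0.000125^(50/1000)·(1−e^(−0.04·73))/4.15 = 0.2400
IBU = (13.7/100)·79·0.2400·1000/23.0 = 112.9335
BU:GU = 112.9335/50

2.2587


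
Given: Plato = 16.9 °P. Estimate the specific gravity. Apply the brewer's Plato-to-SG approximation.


SG = 259/(259 − P)
SG = 259/(259 − 16.9)

1.0698


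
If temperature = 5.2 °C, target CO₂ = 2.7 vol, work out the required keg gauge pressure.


psi = vols/(0.01821 + 0.09011·e^(−0.04·T)) − 14.695
psi = 2.7/(0.01821 + 0.09011·e^(−0.04·5.2)) − 14.695

14.8461 psi


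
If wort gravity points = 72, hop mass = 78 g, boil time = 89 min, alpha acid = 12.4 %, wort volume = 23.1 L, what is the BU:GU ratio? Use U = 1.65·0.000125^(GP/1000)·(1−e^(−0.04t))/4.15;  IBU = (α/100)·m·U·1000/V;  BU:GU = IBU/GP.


U = 1.65·0.000125^(72/1000)·(1−e^(−0.04·89))/4.15 = 0.2022
IBU = (12.4/100)·78·0.2022·1000/23.1 = 84.6814
BU:GU = 84.6814/72

1.1761


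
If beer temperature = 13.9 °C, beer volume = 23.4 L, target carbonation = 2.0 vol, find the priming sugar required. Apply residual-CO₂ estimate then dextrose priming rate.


residual = 14.695·(0.01821 + 0.09011·e^(−0.04·T));  sugar = (target − residual)·4.0·V
residual = 14.695·(0.01821 + 0.09011·e^(−0.04·13.9)) = 1.0270
sugar = (2.0 − 1.0270)·4.0·23.4

91.0725 g


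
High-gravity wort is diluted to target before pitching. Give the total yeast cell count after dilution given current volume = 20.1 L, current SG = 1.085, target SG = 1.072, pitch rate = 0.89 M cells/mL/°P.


V_w = V·((SG_c−1)/(SG_t−1)−1);  °P = 259 − 259/SG_t;  cells = rate·(V+V_w)·°P
V_w = 20.1·((1.085−1)/(1.072−1)−1) = 3.6292
V_final = 20.1 + 3.6292 = 23.7292
°P = 259 − 259/1.072 = 17.3955
cells = 0.89·23.7292·17.3955

367.3753 billion cells
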